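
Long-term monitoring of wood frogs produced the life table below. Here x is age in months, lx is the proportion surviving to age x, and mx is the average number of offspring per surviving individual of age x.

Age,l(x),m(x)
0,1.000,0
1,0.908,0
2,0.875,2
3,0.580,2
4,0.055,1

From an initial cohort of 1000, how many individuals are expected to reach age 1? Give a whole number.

Expected survivors = N0 · l_1 = 1000 × 0.908 = 908 → 908

908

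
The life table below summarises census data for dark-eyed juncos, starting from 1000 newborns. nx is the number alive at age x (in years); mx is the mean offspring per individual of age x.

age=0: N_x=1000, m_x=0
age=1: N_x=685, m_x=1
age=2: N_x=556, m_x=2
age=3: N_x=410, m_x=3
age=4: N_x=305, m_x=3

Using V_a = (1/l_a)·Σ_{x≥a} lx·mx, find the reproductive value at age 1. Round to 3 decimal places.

lx = nx/n0 = nx/1000: 1, 0.685, 0.556, 0.41, 0.305
lx·mx for x ≥ 1: 0.685, 1.112, 1.23, 0.915 → sum = 3.942
V_1 = 3.942 / l_1 = 3.942 / 0.685 = 5.754745… → 5.755

5.755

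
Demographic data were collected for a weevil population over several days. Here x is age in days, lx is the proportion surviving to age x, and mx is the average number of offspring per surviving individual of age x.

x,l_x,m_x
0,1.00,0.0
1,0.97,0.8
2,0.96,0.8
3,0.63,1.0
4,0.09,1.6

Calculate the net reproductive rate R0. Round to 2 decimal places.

2.32

lx·mx by age: 0, 0.776, 0.768, 0.63, 0.144
R0 = Σ lx·mx = 2.318 → 2.32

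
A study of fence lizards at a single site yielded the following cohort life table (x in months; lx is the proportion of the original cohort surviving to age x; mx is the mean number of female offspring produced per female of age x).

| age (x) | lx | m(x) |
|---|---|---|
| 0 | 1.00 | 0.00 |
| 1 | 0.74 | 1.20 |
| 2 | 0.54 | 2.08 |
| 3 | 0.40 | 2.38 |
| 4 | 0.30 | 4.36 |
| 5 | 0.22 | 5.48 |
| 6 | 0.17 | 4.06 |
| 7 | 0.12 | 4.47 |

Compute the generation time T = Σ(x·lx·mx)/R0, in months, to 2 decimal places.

3.75

lx·mx: 0, 0.888, 1.1232, 0.952, 1.308, 1.2056, 0.6902, 0.5364 → R0 = 6.7034
x·lx·mx: 0, 0.888, 2.2464, 2.856, 5.232, 6.028, 4.1412, 3.7548 → Σ = 25.1464
T = 25.1464 / 6.7034 = 3.75129… → 3.75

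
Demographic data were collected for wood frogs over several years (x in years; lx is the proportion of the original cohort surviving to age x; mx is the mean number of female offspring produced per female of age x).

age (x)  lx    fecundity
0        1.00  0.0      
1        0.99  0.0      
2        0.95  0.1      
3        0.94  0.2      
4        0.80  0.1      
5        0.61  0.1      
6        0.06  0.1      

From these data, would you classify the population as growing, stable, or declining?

R0 = Σ lx·mx = 0 + 0 + 0.095 + 0.188 + 0.08 + 0.061 + 0.006 = 0.43
R0 < 1, so the population is declining.

declining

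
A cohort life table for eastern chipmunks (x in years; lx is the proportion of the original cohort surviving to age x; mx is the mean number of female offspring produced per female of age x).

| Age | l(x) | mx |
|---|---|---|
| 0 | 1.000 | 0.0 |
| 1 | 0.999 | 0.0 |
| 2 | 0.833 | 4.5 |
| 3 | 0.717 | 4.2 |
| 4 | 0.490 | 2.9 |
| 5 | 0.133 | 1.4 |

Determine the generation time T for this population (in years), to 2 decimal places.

2.77

lx·mx: 0, 0, 3.7485, 3.0114, 1.421, 0.1862 → R0 = 8.3671
x·lx·mx: 0, 0, 7.497, 9.0342, 5.684, 0.931 → Σ = 23.1462
T = 23.1462 / 8.3671 = 2.766335… → 2.77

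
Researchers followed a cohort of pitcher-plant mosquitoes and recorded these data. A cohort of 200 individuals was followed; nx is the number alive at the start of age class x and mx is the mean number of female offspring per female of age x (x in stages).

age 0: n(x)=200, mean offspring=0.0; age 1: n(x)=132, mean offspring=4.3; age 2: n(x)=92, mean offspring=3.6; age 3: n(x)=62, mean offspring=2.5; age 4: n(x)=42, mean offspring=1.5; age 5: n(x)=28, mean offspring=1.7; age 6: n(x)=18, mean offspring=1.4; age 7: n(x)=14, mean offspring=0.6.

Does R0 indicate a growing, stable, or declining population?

growing

lx = nx/n0 = nx/200: 1, 0.66, 0.46, 0.31, 0.21, 0.14, 0.09, 0.07
R0 = Σ lx·mx = 0 + 2.838 + 1.656 + 0.775 + 0.315 + 0.238 + 0.126 + 0.042 = 5.99
R0 > 1, so the population is growing.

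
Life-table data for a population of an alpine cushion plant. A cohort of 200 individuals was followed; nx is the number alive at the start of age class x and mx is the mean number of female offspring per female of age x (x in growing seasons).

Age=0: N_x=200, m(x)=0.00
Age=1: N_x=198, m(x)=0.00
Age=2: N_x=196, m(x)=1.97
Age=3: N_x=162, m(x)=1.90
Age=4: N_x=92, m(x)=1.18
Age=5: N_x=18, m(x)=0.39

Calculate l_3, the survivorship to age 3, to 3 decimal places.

l_3 = n_3/n_0 = 162/200 = 0.81 → 0.810

0.810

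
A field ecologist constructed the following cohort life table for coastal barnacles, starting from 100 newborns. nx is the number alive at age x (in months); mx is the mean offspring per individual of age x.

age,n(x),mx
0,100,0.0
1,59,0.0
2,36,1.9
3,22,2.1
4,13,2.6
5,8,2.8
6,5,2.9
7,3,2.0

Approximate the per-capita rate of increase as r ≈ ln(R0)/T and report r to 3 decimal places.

lx = nx/n0 = nx/100: 1, 0.59, 0.36, 0.22, 0.13, 0.08, 0.05, 0.03
R0 = Σ lx·mx = 0 + 0 + 0.684 + 0.462 + 0.338 + 0.224 + 0.145 + 0.06 = 1.913
Σ x·lx·mx = 6.516; T = 6.516/1.913 = 3.40617…
r ≈ ln(R0)/T = ln(1.913)/3.40617… = 0.19044… → 0.190

0.190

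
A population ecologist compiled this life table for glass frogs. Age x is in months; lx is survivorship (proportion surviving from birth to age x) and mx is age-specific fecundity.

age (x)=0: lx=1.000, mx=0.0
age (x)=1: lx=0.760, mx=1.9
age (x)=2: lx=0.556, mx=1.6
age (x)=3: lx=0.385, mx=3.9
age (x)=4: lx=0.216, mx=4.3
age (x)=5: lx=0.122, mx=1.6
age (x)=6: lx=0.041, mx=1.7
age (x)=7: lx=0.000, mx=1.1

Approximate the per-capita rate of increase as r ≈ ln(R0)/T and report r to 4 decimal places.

R0 = Σ lx·mx = 0 + 1.444 + 0.8896 + 1.5015 + 0.9288 + 0.1952 + 0.0697 + 0 = 5.0288
Σ x·lx·mx = 12.8371; T = 12.8371/5.0288 = 2.55272…
r ≈ ln(R0)/T = ln(5.0288)/2.55272… = 0.63273… → 0.6327

0.6327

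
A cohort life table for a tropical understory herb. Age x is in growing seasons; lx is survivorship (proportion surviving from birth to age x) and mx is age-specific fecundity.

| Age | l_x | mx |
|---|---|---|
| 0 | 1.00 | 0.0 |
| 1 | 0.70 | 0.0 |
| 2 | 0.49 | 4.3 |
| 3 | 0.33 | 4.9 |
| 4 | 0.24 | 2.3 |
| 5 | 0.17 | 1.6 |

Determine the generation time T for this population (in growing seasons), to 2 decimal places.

2.78

lx·mx: 0, 0, 2.107, 1.617, 0.552, 0.272 → R0 = 4.548
x·lx·mx: 0, 0, 4.214, 4.851, 2.208, 1.36 → Σ = 12.633
T = 12.633 / 4.548 = 2.777704… → 2.78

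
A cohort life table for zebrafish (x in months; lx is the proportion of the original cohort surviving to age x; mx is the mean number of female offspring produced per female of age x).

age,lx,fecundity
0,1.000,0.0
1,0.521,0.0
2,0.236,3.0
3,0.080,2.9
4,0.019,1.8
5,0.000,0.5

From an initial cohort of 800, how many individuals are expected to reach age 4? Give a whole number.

Expected survivors = N0 · l_4 = 800 × 0.019 = 15.2 → 15

15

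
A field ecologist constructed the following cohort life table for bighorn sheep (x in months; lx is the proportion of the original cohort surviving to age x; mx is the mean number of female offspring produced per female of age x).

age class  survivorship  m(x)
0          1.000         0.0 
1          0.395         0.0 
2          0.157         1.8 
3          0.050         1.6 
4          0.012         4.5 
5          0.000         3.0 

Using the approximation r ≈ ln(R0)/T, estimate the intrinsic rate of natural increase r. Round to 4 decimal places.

R0 = Σ lx·mx = 0 + 0 + 0.2826 + 0.08 + 0.054 + 0 = 0.4166
Σ x·lx·mx = 1.0212; T = 1.0212/0.4166 = 2.45127…
r ≈ ln(R0)/T = ln(0.4166)/2.45127… = -0.357214… → -0.3572

-0.3572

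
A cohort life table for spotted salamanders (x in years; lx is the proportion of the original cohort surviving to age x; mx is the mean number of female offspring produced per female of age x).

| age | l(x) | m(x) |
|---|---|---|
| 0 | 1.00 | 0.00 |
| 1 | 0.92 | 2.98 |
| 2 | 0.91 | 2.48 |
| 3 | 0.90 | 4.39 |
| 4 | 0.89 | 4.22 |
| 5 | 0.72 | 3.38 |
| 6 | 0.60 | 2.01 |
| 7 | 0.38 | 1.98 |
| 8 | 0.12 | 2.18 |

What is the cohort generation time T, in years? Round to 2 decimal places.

lx·mx: 0, 2.7416, 2.2568, 3.951, 3.7558, 2.4336, 1.206, 0.7524, 0.2616 → R0 = 17.3588
x·lx·mx: 0, 2.7416, 4.5136, 11.853, 15.0232, 12.168, 7.236, 5.2668, 2.0928 → Σ = 60.895
T = 60.895 / 17.3588 = 3.508019… → 3.51

3.51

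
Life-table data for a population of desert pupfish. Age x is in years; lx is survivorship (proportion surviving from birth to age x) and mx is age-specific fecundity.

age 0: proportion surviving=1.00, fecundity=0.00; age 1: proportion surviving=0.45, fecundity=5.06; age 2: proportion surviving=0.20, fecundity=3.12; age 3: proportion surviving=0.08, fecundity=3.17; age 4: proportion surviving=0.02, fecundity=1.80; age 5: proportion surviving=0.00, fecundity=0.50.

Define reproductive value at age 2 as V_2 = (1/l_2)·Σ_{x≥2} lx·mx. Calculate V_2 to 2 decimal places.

4.57

lx·mx for x ≥ 2: 0.624, 0.2536, 0.036, 0 → sum = 0.9136
V_2 = 0.9136 / l_2 = 0.9136 / 0.2 = 4.568 → 4.57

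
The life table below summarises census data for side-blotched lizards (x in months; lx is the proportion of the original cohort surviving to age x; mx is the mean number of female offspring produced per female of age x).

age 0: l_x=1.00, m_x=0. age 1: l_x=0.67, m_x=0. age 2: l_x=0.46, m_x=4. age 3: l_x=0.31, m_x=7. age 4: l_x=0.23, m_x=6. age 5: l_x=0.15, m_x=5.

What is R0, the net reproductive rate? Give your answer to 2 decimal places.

lx·mx by age: 0, 0, 1.84, 2.17, 1.38, 0.75
R0 = Σ lx·mx = 6.14 → 6.14

6.14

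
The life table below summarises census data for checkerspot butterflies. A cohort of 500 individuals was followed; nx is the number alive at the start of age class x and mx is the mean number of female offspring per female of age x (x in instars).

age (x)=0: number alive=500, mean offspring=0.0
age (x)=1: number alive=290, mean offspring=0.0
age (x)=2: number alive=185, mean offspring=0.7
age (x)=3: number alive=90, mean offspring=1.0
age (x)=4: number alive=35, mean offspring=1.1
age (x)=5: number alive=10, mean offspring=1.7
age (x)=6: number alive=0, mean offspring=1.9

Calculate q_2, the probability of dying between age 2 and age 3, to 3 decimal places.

lx = nx/n0 = nx/500: 1, 0.58, 0.37, 0.18, 0.07, 0.02, 0
q_2 = (l_2 − l_3) / l_2 = (0.37 − 0.18) / 0.37
     = 0.19 / 0.37 = 0.513514… → 0.514

0.514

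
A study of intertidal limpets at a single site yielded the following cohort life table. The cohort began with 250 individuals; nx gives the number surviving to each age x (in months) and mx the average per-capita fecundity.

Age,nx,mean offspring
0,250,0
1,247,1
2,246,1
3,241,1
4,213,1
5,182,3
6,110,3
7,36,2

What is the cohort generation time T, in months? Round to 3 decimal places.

3.973

lx = nx/n0 = nx/250: 1, 0.988, 0.984, 0.964, 0.852, 0.728, 0.44, 0.144
lx·mx: 0, 0.988, 0.984, 0.964, 0.852, 2.184, 1.32, 0.288 → R0 = 7.58
x·lx·mx: 0, 0.988, 1.968, 2.892, 3.408, 10.92, 7.92, 2.016 → Σ = 30.112
T = 30.112 / 7.58 = 3.972559… → 3.973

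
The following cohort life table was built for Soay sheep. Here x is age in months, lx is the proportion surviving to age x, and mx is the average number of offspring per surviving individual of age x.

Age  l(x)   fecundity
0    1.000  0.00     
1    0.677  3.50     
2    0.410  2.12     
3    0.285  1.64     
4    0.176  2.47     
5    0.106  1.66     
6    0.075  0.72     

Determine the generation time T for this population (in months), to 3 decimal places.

1.934

lx·mx: 0, 2.3695, 0.8692, 0.4674, 0.43472, 0.17596, 0.054 → R0 = 4.37078
x·lx·mx: 0, 2.3695, 1.7384, 1.4022, 1.73888, 0.8798, 0.324 → Σ = 8.45278
T = 8.45278 / 4.37078 = 1.933929… → 1.934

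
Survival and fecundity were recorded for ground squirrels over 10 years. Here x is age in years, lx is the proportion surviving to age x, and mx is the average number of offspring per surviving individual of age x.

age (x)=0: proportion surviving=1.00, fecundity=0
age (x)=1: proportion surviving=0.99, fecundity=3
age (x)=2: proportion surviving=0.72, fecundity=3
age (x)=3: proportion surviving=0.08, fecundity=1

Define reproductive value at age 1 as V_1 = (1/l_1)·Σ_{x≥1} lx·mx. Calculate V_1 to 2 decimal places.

5.26

lx·mx for x ≥ 1: 2.97, 2.16, 0.08 → sum = 5.21
V_1 = 5.21 / l_1 = 5.21 / 0.99 = 5.262626… → 5.26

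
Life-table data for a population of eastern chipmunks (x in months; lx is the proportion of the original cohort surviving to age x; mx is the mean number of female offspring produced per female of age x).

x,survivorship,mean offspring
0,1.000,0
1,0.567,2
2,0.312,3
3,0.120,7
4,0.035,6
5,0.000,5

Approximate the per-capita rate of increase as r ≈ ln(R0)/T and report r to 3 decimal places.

0.558

R0 = Σ lx·mx = 0 + 1.134 + 0.936 + 0.84 + 0.21 + 0 = 3.12
Σ x·lx·mx = 6.366; T = 6.366/3.12 = 2.04038…
r ≈ ln(R0)/T = ln(3.12)/2.04038… = 0.55766… → 0.558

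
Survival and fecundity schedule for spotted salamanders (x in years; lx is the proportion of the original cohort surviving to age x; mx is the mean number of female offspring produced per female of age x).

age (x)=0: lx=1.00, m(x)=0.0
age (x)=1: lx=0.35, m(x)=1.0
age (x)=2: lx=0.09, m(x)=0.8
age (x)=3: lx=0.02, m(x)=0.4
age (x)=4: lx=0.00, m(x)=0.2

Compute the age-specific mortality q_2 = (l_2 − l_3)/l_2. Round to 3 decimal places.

q_2 = (l_2 − l_3) / l_2 = (0.09 − 0.02) / 0.09
     = 0.07 / 0.09 = 0.777778… → 0.778

0.778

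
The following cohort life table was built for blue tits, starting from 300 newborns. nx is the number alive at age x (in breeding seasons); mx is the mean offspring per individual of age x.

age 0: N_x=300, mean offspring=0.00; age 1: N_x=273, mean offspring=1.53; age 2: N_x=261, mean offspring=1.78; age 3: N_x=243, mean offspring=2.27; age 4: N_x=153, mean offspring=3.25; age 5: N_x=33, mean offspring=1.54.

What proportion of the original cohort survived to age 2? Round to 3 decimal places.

l_2 = n_2/n_0 = 261/300 = 0.87 → 0.870

0.870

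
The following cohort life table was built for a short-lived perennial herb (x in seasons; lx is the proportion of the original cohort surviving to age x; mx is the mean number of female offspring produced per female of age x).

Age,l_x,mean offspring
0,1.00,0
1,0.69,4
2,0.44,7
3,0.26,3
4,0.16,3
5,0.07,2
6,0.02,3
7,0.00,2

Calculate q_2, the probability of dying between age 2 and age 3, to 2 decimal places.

0.41

q_2 = (l_2 − l_3) / l_2 = (0.44 − 0.26) / 0.44
     = 0.18 / 0.44 = 0.409091… → 0.41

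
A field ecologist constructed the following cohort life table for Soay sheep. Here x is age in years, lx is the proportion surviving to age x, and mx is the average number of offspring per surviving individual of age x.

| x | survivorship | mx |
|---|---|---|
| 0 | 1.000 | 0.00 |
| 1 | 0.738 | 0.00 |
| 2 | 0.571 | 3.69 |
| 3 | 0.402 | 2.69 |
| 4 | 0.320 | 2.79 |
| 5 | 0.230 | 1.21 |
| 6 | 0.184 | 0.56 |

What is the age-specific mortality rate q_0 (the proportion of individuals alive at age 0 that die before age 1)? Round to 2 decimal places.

0.26

q_0 = (l_0 − l_1) / l_0 = (1 − 0.738) / 1
     = 0.262 / 1 = 0.262 → 0.26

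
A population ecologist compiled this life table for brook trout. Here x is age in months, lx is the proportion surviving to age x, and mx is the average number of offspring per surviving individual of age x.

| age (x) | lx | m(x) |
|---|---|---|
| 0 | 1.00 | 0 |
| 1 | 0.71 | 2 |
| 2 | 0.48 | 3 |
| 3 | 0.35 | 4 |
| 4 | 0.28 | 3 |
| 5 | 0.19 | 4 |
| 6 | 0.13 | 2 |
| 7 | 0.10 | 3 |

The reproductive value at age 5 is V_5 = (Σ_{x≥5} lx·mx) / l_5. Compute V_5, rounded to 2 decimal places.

6.95

lx·mx for x ≥ 5: 0.76, 0.26, 0.3 → sum = 1.32
V_5 = 1.32 / l_5 = 1.32 / 0.19 = 6.947368… → 6.95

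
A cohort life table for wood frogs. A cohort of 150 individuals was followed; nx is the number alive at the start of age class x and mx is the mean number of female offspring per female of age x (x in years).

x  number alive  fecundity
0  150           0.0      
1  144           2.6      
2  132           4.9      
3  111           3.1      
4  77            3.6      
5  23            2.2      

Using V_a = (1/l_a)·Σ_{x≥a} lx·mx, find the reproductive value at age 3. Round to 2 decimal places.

lx = nx/n0 = nx/150: 1, 0.96, 0.88, 0.74, 0.51333…, 0.15333…
lx·mx for x ≥ 3: 2.294, 1.848…, 0.337333… → sum = 4.479333…
V_3 = 4.479333… / l_3 = 4.479333… / 0.74 = 6.053153… → 6.05

6.05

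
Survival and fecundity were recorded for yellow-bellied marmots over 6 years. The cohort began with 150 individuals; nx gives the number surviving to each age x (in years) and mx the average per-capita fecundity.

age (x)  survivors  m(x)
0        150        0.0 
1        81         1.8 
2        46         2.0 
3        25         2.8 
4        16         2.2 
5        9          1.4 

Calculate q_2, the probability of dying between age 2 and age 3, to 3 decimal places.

0.457

lx = nx/n0 = nx/150: 1, 0.54, 0.30667…, 0.16667…, 0.10667…, 0.06
q_2 = (l_2 − l_3) / l_2 = (0.306667… − 0.166667…) / 0.306667…
     = 0.14… / 0.306667… = 0.456522… → 0.457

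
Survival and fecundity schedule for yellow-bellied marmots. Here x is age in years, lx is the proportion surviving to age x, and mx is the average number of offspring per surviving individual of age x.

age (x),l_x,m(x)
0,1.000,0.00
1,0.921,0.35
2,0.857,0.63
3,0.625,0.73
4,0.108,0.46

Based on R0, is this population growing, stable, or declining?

R0 = Σ lx·mx = 0 + 0.32235 + 0.53991 + 0.45625 + 0.04968 = 1.36819
R0 > 1, so the population is growing.

growing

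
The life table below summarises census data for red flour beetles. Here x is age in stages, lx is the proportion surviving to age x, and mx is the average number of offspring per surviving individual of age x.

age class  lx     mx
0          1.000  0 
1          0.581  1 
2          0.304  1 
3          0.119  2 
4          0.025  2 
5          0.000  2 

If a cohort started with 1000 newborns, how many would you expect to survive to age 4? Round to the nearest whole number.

Expected survivors = N0 · l_4 = 1000 × 0.025 = 25 → 25

25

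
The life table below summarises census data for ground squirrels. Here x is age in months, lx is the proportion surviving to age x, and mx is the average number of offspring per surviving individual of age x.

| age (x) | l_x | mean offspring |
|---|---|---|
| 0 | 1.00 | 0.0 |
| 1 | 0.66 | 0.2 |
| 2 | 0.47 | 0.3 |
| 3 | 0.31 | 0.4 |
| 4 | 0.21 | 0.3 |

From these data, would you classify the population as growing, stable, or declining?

declining

R0 = Σ lx·mx = 0 + 0.132 + 0.141 + 0.124 + 0.063 = 0.46
R0 < 1, so the population is declining.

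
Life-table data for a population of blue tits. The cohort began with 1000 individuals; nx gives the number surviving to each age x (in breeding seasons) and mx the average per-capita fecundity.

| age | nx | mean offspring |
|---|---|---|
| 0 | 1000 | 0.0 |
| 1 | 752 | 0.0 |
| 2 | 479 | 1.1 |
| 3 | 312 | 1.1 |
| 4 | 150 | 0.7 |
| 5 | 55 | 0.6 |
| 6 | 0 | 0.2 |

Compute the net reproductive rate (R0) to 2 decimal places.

lx = nx/n0 = nx/1000: 1, 0.752, 0.479, 0.312, 0.15, 0.055, 0
lx·mx by age: 0, 0, 0.5269, 0.3432, 0.105, 0.033, 0
R0 = Σ lx·mx = 1.0081 → 1.01

1.01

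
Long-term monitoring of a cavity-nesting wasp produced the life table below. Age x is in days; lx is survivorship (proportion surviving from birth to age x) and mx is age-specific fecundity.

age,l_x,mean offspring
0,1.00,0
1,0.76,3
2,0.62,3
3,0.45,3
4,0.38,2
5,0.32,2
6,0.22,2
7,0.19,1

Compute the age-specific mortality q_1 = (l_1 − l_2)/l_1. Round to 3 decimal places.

q_1 = (l_1 − l_2) / l_1 = (0.76 − 0.62) / 0.76
     = 0.14 / 0.76 = 0.184211… → 0.184

0.184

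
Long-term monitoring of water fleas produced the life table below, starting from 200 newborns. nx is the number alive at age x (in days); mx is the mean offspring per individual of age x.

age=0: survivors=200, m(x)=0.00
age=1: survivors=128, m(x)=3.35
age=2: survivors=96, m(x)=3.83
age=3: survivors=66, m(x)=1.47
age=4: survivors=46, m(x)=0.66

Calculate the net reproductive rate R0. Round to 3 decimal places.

4.619

lx = nx/n0 = nx/200: 1, 0.64, 0.48, 0.33, 0.23
lx·mx by age: 0, 2.144, 1.8384, 0.4851, 0.1518
R0 = Σ lx·mx = 4.6193 → 4.619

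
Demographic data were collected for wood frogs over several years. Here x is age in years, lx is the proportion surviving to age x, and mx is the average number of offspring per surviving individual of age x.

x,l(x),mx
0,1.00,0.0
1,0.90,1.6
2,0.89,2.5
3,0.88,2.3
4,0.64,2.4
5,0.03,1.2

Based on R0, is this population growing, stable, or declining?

R0 = Σ lx·mx = 0 + 1.44 + 2.225 + 2.024 + 1.536 + 0.036 = 7.261
R0 > 1, so the population is growing.

growing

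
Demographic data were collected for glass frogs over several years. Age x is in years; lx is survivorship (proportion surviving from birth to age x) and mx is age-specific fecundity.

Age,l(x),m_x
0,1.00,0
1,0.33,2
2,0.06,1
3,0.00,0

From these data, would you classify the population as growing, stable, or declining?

declining

R0 = Σ lx·mx = 0 + 0.66 + 0.06 + 0 = 0.72
R0 < 1, so the population is declining.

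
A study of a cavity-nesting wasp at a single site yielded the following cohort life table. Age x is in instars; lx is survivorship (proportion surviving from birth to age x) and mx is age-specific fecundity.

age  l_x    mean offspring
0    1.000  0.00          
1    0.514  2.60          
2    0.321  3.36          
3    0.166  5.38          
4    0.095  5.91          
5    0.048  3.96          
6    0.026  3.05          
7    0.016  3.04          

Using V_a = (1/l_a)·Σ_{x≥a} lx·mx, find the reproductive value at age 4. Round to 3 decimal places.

9.258

lx·mx for x ≥ 4: 0.56145, 0.19008, 0.0793, 0.04864 → sum = 0.87947
V_4 = 0.87947 / l_4 = 0.87947 / 0.095 = 9.257579… → 9.258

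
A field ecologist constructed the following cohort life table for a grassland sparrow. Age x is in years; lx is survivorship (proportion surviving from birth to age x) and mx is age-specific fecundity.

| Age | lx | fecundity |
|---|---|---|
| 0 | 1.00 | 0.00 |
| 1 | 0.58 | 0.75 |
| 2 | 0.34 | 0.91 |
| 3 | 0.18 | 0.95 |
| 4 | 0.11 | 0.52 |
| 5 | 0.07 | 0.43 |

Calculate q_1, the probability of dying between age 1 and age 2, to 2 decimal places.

0.41

q_1 = (l_1 − l_2) / l_1 = (0.58 − 0.34) / 0.58
     = 0.24 / 0.58 = 0.413793… → 0.41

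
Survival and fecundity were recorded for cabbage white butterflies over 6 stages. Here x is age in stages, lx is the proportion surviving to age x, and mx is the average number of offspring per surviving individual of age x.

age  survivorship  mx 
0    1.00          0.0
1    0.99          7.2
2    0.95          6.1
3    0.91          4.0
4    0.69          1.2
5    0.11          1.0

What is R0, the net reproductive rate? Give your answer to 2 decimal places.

lx·mx by age: 0, 7.128, 5.795, 3.64, 0.828, 0.11
R0 = Σ lx·mx = 17.501 → 17.50

17.50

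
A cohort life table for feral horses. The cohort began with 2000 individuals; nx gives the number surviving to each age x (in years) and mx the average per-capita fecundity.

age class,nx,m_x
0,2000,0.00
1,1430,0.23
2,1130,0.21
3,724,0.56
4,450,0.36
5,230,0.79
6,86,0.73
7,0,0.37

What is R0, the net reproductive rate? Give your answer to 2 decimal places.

0.69

lx = nx/n0 = nx/2000: 1, 0.715, 0.565, 0.362, 0.225, 0.115, 0.043, 0
lx·mx by age: 0, 0.16445, 0.11865, 0.20272, 0.081, 0.09085, 0.03139, 0
R0 = Σ lx·mx = 0.68906 → 0.69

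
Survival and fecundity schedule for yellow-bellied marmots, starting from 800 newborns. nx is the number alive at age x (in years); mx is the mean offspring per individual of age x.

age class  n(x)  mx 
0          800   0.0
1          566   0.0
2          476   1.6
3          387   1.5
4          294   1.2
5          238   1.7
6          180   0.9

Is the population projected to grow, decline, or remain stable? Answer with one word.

growing

lx = nx/n0 = nx/800: 1, 0.7075, 0.595, 0.48375, 0.3675, 0.2975, 0.225
R0 = Σ lx·mx = 0 + 0 + 0.952 + 0.725625 + 0.441 + 0.50575 + 0.2025 = 2.826875
R0 > 1, so the population is growing.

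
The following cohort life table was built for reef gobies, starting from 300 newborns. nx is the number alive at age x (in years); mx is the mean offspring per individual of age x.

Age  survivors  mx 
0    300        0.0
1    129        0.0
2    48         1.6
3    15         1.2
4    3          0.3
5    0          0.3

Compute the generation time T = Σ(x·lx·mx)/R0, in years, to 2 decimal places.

2.21

lx = nx/n0 = nx/300: 1, 0.43, 0.16, 0.05, 0.01, 0
lx·mx: 0, 0, 0.256, 0.06, 0.003, 0 → R0 = 0.319
x·lx·mx: 0, 0, 0.512, 0.18, 0.012, 0 → Σ = 0.704
T = 0.704 / 0.319 = 2.206897… → 2.21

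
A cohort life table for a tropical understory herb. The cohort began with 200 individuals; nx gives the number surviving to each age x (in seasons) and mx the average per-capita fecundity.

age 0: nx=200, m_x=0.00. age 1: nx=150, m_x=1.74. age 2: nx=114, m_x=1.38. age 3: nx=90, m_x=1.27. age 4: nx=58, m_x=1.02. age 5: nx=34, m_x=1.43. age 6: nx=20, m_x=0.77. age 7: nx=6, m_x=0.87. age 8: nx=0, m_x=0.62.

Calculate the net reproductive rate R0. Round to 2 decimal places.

3.31

lx = nx/n0 = nx/200: 1, 0.75, 0.57, 0.45, 0.29, 0.17, 0.1, 0.03, 0
lx·mx by age: 0, 1.305, 0.7866, 0.5715, 0.2958, 0.2431, 0.077, 0.0261, 0
R0 = Σ lx·mx = 3.3051 → 3.31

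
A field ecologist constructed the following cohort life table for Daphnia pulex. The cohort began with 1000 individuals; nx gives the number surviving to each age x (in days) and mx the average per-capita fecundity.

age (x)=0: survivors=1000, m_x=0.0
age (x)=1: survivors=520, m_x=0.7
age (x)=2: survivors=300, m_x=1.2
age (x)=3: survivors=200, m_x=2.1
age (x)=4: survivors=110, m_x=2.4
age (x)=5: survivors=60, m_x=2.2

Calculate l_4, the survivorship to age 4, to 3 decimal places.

l_4 = n_4/n_0 = 110/1000 = 0.11 → 0.110

0.110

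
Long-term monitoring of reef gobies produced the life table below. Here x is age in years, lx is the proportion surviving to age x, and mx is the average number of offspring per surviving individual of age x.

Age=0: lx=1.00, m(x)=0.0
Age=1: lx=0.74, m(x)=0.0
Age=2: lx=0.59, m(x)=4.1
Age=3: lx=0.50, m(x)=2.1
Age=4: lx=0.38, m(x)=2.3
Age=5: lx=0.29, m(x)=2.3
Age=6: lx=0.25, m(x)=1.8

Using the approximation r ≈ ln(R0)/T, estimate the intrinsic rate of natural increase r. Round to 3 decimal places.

R0 = Σ lx·mx = 0 + 0 + 2.419 + 1.05 + 0.874 + 0.667 + 0.45 = 5.46
Σ x·lx·mx = 17.519; T = 17.519/5.46 = 3.20861…
r ≈ ln(R0)/T = ln(5.46)/3.20861… = 0.52903… → 0.529

0.529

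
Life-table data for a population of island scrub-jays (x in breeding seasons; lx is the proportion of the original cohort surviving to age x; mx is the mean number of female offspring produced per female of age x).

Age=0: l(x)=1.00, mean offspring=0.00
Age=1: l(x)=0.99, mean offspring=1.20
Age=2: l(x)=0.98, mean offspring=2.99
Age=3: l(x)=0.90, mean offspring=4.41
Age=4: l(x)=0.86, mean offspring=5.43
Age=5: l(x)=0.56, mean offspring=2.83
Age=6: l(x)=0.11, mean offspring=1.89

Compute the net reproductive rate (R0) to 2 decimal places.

lx·mx by age: 0, 1.188, 2.9302, 3.969, 4.6698, 1.5848, 0.2079
R0 = Σ lx·mx = 14.5497 → 14.55

14.55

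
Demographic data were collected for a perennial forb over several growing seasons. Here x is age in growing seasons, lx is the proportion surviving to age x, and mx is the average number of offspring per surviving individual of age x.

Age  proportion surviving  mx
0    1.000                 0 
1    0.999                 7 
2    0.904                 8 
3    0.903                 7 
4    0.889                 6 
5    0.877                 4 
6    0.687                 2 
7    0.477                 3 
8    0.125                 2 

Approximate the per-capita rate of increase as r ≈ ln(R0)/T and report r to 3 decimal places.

1.134

R0 = Σ lx·mx = 0 + 6.993 + 7.232 + 6.321 + 5.334 + 3.508 + 1.374 + 1.431 + 0.25 = 32.443
Σ x·lx·mx = 99.557; T = 99.557/32.443 = 3.06867…
r ≈ ln(R0)/T = ln(32.443)/3.06867… = 1.13387… → 1.134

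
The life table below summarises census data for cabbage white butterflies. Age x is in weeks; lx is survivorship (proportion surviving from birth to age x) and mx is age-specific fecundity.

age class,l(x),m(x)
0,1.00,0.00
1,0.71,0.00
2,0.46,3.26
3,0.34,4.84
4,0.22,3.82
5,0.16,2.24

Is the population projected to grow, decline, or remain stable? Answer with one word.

growing

R0 = Σ lx·mx = 0 + 0 + 1.4996 + 1.6456 + 0.8404 + 0.3584 = 4.344
R0 > 1, so the population is growing.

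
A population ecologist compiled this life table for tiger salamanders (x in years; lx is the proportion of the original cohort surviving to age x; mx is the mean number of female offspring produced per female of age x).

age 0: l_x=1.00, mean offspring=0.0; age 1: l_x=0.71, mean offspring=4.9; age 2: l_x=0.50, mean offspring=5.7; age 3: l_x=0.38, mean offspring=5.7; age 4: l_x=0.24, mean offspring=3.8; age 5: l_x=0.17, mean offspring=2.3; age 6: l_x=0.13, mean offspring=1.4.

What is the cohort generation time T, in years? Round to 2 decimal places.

lx·mx: 0, 3.479, 2.85, 2.166, 0.912, 0.391, 0.182 → R0 = 9.98
x·lx·mx: 0, 3.479, 5.7, 6.498, 3.648, 1.955, 1.092 → Σ = 22.372
T = 22.372 / 9.98 = 2.241683… → 2.24

2.24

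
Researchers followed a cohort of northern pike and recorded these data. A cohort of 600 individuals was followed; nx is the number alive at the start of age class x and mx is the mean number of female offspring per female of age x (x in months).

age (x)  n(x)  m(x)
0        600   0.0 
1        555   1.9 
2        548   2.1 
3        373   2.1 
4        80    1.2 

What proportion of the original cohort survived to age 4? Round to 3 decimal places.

l_4 = n_4/n_0 = 80/600 = 0.133333… → 0.133

0.133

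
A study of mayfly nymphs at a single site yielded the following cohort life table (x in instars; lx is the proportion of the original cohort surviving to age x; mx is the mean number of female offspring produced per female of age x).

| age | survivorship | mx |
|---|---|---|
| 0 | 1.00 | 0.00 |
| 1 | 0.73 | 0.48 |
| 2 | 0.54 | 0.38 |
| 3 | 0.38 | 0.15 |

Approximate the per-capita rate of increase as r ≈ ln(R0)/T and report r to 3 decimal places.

R0 = Σ lx·mx = 0 + 0.3504 + 0.2052 + 0.057 = 0.6126
Σ x·lx·mx = 0.9318; T = 0.9318/0.6126 = 1.52106…
r ≈ ln(R0)/T = ln(0.6126)/1.52106… = -0.32217… → -0.322

-0.322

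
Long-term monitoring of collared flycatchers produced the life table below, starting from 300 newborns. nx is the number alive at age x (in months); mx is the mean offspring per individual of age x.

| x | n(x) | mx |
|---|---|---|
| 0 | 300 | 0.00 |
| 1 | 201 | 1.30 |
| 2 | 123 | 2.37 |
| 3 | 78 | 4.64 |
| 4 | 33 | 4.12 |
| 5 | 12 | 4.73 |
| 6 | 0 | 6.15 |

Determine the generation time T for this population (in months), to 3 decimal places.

2.490

lx = nx/n0 = nx/300: 1, 0.67, 0.41, 0.26, 0.11, 0.04, 0
lx·mx: 0, 0.871, 0.9717, 1.2064, 0.4532, 0.1892, 0 → R0 = 3.6915
x·lx·mx: 0, 0.871, 1.9434, 3.6192, 1.8128, 0.946, 0 → Σ = 9.1924
T = 9.1924 / 3.6915 = 2.490153… → 2.490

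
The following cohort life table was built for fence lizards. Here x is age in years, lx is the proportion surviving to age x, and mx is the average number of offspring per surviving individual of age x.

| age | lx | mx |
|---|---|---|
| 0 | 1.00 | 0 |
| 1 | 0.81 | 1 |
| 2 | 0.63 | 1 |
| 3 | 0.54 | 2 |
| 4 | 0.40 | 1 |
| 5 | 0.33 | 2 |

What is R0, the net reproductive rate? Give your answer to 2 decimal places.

lx·mx by age: 0, 0.81, 0.63, 1.08, 0.4, 0.66
R0 = Σ lx·mx = 3.58 → 3.58

3.58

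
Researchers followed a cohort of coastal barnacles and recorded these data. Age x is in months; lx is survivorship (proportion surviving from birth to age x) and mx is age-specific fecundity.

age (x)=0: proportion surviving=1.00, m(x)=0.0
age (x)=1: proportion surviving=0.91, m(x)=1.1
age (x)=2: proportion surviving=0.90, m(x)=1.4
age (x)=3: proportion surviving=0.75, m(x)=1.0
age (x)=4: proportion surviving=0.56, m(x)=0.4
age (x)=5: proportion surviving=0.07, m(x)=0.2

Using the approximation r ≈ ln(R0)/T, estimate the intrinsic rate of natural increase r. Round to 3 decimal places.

0.568

R0 = Σ lx·mx = 0 + 1.001 + 1.26 + 0.75 + 0.224 + 0.014 = 3.249
Σ x·lx·mx = 6.737; T = 6.737/3.249 = 2.07356…
r ≈ ln(R0)/T = ln(3.249)/2.07356… = 0.56827… → 0.568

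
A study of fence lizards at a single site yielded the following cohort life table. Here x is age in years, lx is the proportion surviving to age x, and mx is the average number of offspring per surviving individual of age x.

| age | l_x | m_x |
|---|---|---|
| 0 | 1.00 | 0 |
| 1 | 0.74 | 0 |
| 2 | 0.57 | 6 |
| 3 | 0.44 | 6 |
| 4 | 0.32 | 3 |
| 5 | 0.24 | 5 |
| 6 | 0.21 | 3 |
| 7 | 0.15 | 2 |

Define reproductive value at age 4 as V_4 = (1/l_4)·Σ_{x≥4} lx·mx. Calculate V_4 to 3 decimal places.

lx·mx for x ≥ 4: 0.96, 1.2, 0.63, 0.3 → sum = 3.09
V_4 = 3.09 / l_4 = 3.09 / 0.32 = 9.65625 → 9.656

9.656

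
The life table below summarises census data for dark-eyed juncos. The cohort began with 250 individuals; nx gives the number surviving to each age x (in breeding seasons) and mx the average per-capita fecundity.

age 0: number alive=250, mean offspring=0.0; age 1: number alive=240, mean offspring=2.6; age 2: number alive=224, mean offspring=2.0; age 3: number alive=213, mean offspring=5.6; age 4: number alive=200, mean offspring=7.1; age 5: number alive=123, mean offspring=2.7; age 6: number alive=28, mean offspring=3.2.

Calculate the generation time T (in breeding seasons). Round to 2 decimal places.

lx = nx/n0 = nx/250: 1, 0.96, 0.896, 0.852, 0.8, 0.492, 0.112
lx·mx: 0, 2.496, 1.792, 4.7712, 5.68, 1.3284, 0.3584 → R0 = 16.426
x·lx·mx: 0, 2.496, 3.584, 14.3136, 22.72, 6.642, 2.1504 → Σ = 51.906
T = 51.906 / 16.426 = 3.15999… → 3.16

3.16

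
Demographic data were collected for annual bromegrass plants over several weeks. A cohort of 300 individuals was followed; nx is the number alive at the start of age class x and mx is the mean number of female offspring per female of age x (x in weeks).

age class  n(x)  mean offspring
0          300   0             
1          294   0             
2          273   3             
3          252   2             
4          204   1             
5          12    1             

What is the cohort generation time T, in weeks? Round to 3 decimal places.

lx = nx/n0 = nx/300: 1, 0.98, 0.91, 0.84, 0.68, 0.04
lx·mx: 0, 0, 2.73, 1.68, 0.68, 0.04 → R0 = 5.13
x·lx·mx: 0, 0, 5.46, 5.04, 2.72, 0.2 → Σ = 13.42
T = 13.42 / 5.13 = 2.615984… → 2.616

2.616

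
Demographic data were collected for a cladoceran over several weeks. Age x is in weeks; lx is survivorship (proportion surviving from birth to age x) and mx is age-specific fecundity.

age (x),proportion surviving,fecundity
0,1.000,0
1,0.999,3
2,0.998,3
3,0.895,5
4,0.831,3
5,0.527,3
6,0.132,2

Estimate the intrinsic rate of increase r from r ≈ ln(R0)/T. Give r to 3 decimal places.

R0 = Σ lx·mx = 0 + 2.997 + 2.994 + 4.475 + 2.493 + 1.581 + 0.264 = 14.804
Σ x·lx·mx = 41.871; T = 41.871/14.804 = 2.82836…
r ≈ ln(R0)/T = ln(14.804)/2.82836… = 0.95281… → 0.953

0.953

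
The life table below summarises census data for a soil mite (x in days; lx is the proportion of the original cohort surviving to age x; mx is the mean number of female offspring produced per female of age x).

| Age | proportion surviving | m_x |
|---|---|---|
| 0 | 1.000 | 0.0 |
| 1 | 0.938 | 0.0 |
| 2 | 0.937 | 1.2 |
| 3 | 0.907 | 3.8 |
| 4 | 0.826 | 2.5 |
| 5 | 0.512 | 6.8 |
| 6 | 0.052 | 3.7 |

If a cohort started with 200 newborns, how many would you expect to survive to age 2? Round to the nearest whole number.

Expected survivors = N0 · l_2 = 200 × 0.937 = 187.4 → 187

187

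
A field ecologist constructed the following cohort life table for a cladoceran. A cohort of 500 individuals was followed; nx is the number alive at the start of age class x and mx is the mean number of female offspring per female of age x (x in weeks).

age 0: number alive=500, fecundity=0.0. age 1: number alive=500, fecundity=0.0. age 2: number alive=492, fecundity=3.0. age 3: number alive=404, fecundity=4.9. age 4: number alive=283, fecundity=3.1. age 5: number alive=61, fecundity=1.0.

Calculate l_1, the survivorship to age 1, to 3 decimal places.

1.000

l_1 = n_1/n_0 = 500/500 = 1 → 1.000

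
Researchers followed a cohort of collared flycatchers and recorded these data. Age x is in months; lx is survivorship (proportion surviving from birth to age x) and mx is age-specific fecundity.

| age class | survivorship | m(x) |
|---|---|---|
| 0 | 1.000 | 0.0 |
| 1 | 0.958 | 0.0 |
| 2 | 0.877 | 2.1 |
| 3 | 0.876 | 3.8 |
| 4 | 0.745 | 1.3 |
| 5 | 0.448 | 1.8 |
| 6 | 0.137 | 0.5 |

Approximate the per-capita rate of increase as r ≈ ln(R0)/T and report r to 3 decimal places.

0.621

R0 = Σ lx·mx = 0 + 0 + 1.8417 + 3.3288 + 0.9685 + 0.8064 + 0.0685 = 7.0139
Σ x·lx·mx = 21.9868; T = 21.9868/7.0139 = 3.13475…
r ≈ ln(R0)/T = ln(7.0139)/3.13475… = 0.62139… → 0.621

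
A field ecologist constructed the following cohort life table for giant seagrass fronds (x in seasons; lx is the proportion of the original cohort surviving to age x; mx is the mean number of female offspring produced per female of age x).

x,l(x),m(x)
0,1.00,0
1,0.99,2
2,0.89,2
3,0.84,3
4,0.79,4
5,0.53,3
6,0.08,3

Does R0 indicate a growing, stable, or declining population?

growing

R0 = Σ lx·mx = 0 + 1.98 + 1.78 + 2.52 + 3.16 + 1.59 + 0.24 = 11.27
R0 > 1, so the population is growing.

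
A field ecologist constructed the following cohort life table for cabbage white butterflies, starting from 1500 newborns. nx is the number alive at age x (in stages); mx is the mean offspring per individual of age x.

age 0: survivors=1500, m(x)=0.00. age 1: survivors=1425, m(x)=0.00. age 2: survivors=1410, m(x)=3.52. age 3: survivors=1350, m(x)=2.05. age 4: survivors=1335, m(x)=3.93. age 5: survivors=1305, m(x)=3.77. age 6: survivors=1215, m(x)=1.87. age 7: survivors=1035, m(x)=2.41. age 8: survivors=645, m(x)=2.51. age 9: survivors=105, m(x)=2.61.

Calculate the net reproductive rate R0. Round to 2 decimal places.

16.37

lx = nx/n0 = nx/1500: 1, 0.95, 0.94, 0.9, 0.89, 0.87, 0.81, 0.69, 0.43, 0.07
lx·mx by age: 0, 0, 3.3088, 1.845, 3.4977, 3.2799, 1.5147, 1.6629, 1.0793, 0.1827
R0 = Σ lx·mx = 16.371 → 16.37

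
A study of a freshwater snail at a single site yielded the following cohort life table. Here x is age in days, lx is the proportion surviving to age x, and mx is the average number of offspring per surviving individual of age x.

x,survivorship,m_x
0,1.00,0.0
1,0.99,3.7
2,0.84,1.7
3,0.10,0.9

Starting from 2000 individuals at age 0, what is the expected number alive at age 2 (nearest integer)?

1680

Expected survivors = N0 · l_2 = 2000 × 0.84 = 1680 → 1680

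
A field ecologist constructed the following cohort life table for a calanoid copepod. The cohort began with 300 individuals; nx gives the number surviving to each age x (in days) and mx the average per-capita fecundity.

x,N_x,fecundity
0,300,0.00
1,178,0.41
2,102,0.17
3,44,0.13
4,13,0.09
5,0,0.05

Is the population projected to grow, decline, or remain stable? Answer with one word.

declining

lx = nx/n0 = nx/300: 1, 0.59333…, 0.34, 0.14667…, 0.04333…, 0
R0 = Σ lx·mx = 0 + 0.243267… + 0.0578 + 0.019067… + 0.0039… + 0 = 0.324033…
R0 < 1, so the population is declining.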